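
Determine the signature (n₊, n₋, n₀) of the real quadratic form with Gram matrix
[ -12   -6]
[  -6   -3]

step 0: pivot -12 → sign −
step 1: row/col 1 already zero → sign 0
signature = (0, 1, 1)

Answer: (0, 1, 1)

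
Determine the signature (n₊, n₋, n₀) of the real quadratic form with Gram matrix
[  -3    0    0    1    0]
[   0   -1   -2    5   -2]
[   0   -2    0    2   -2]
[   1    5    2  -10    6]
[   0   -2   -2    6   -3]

step 0: pivot -3 → sign −
step 1: pivot -1 → sign −
step 2: pivot 4 → sign +
step 3: pivot -2/3 → sign −
step 4: row/col 4 already zero → sign 0
signature = (1, 3, 1)

Answer: (1, 3, 1)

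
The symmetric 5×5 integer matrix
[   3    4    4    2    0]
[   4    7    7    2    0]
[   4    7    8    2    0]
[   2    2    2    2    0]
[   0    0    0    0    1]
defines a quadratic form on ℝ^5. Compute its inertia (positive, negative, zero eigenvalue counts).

Answer: (5, 0, 0)

Derivation:
step 0: pivot 3 → sign +
step 1: pivot 5/3 → sign +
step 2: pivot 1 → sign +
step 3: pivot 2/5 → sign +
step 4: pivot 1 → sign +
signature = (5, 0, 0)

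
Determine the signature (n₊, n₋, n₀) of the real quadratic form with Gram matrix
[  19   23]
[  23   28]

step 0: pivot 19 → sign +
step 1: pivot 3/19 → sign +
signature = (2, 0, 0)

Answer: (2, 0, 0)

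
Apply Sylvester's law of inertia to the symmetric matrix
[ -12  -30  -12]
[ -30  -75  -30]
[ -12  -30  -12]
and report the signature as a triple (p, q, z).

step 0: pivot -12 → sign −
step 1: row/col 1 already zero → sign 0
step 2: row/col 2 already zero → sign 0
signature = (0, 1, 2)

Answer: (0, 1, 2)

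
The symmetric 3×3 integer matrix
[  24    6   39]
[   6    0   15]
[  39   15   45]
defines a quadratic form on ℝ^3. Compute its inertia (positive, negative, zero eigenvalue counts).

step 0: pivot 24 → sign +
step 1: pivot -3/2 → sign −
step 2: row/col 2 already zero → sign 0
signature = (1, 1, 1)

Answer: (1, 1, 1)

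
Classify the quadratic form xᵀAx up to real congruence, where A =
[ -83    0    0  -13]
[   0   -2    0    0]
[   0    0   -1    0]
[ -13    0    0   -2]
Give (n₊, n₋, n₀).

step 0: pivot -83 → sign −
step 1: pivot -2 → sign −
step 2: pivot -1 → sign −
step 3: pivot 3/83 → sign +
signature = (1, 3, 0)

Answer: (1, 3, 0)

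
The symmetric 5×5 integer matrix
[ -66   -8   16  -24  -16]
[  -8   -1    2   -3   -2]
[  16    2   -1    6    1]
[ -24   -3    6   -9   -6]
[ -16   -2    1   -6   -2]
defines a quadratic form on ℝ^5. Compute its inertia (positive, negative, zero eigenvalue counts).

step 0: pivot -66 → sign −
step 1: pivot -1/33 → sign −
step 2: pivot 3 → sign +
step 3: pivot -1 → sign −
step 4: row/col 4 already zero → sign 0
signature = (1, 3, 1)

Answer: (1, 3, 1)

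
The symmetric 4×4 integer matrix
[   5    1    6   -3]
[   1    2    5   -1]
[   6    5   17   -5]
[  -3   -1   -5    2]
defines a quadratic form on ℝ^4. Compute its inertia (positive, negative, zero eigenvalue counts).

step 0: pivot 5 → sign +
step 1: pivot 9/5 → sign +
step 2: pivot 16/9 → sign +
step 3: pivot -1/16 → sign −
signature = (3, 1, 0)

Answer: (3, 1, 0)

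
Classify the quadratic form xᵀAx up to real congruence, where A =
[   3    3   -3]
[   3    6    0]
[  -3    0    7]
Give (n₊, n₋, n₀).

Answer: (3, 0, 0)

Derivation:
step 0: pivot 3 → sign +
step 1: pivot 3 → sign +
step 2: pivot 1 → sign +
signature = (3, 0, 0)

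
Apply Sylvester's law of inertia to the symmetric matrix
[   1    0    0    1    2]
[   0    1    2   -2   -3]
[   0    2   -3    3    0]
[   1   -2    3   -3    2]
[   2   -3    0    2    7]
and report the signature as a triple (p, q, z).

step 0: pivot 1 → sign +
step 1: pivot 1 → sign +
step 2: pivot -7 → sign −
step 3: pivot -1 → sign −
step 4: pivot -6/7 → sign −
signature = (2, 3, 0)

Answer: (2, 3, 0)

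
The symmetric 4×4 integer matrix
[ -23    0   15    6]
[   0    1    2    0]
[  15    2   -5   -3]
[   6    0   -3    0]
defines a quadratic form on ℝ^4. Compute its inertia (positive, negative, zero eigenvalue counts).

Answer: (3, 1, 0)

Derivation:
step 0: pivot -23 → sign −
step 1: pivot 1 → sign +
step 2: pivot 18/23 → sign +
step 3: pivot 1/2 → sign +
signature = (3, 1, 0)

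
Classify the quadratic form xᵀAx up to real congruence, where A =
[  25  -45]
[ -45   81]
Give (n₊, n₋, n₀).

Answer: (1, 0, 1)

Derivation:
step 0: pivot 25 → sign +
step 1: row/col 1 already zero → sign 0
signature = (1, 0, 1)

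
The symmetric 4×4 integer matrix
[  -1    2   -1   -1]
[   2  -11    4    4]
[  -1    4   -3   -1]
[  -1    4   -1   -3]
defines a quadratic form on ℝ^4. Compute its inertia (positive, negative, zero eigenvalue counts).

step 0: pivot -1 → sign −
step 1: pivot -7 → sign −
step 2: pivot -10/7 → sign −
step 3: pivot -6/5 → sign −
signature = (0, 4, 0)

Answer: (0, 4, 0)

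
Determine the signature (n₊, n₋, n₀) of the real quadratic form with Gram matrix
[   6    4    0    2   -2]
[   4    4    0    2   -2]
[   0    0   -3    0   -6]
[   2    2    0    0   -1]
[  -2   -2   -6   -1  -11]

Answer: (2, 2, 1)

Derivation:
step 0: pivot 6 → sign +
step 1: pivot 4/3 → sign +
step 2: pivot -3 → sign −
step 3: pivot -1 → sign −
step 4: row/col 4 already zero → sign 0
signature = (2, 2, 1)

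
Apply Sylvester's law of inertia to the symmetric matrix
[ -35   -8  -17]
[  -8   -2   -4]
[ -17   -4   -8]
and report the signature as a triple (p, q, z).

step 0: pivot -35 → sign −
step 1: pivot -6/35 → sign −
step 2: pivot 1/3 → sign +
signature = (1, 2, 0)

Answer: (1, 2, 0)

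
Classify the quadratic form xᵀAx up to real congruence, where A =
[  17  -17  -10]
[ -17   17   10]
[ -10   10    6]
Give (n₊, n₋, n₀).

step 0: pivot 17 → sign +
step 1: pivot 2/17 → sign +
step 2: row/col 2 already zero → sign 0
signature = (2, 0, 1)

Answer: (2, 0, 1)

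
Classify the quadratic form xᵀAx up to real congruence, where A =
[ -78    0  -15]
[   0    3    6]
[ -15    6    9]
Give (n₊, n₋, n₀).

step 0: pivot -78 → sign −
step 1: pivot 3 → sign +
step 2: pivot -3/26 → sign −
signature = (1, 2, 0)

Answer: (1, 2, 0)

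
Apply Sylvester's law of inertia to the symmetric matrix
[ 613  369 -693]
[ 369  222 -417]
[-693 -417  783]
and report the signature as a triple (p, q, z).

step 0: pivot 613 → sign +
step 1: pivot -75/613 → sign −
step 2: pivot -6/25 → sign −
signature = (1, 2, 0)

Answer: (1, 2, 0)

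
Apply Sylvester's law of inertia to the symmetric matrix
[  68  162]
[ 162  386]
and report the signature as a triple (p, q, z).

step 0: pivot 68 → sign +
step 1: pivot 1/17 → sign +
signature = (2, 0, 0)

Answer: (2, 0, 0)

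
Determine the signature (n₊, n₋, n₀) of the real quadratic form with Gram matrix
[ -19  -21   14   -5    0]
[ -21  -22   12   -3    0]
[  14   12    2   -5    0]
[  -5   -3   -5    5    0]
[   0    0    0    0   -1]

Answer: (3, 2, 0)

Derivation:
step 0: pivot -19 → sign −
step 1: pivot 23/19 → sign +
step 2: pivot 54/23 → sign +
step 3: pivot 1/6 → sign +
step 4: pivot -1 → sign −
signature = (3, 2, 0)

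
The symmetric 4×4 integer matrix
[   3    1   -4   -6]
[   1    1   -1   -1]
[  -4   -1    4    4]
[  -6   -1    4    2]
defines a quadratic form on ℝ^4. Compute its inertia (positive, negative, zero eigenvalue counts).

step 0: pivot 3 → sign +
step 1: pivot 2/3 → sign +
step 2: pivot -3/2 → sign −
step 3: pivot 2 → sign +
signature = (3, 1, 0)

Answer: (3, 1, 0)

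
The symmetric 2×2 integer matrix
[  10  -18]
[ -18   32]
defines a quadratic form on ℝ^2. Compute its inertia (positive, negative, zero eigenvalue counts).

Answer: (1, 1, 0)

Derivation:
step 0: pivot 10 → sign +
step 1: pivot -2/5 → sign −
signature = (1, 1, 0)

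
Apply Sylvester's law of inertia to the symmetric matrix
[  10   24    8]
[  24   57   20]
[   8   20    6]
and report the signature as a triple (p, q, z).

step 0: pivot 10 → sign +
step 1: pivot -3/5 → sign −
step 2: pivot 2/3 → sign +
signature = (2, 1, 0)

Answer: (2, 1, 0)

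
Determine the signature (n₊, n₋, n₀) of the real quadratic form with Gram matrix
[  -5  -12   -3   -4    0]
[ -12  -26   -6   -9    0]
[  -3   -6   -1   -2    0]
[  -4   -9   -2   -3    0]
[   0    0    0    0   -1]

step 0: pivot -5 → sign −
step 1: pivot 14/5 → sign +
step 2: pivot 2/7 → sign +
step 3: pivot -1 → sign −
step 4: row/col 4 already zero → sign 0
signature = (2, 2, 1)

Answer: (2, 2, 1)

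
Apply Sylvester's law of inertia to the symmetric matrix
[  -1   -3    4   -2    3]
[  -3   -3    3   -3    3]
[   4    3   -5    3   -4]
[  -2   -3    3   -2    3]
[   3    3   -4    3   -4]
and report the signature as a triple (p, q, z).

step 0: pivot -1 → sign −
step 1: pivot 6 → sign +
step 2: pivot -5/2 → sign −
step 3: pivot 3/5 → sign +
step 4: pivot -2/3 → sign −
signature = (2, 3, 0)

Answer: (2, 3, 0)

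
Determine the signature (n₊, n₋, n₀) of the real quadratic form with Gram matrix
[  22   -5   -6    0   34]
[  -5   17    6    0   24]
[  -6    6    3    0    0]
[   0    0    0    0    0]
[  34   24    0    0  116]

step 0: pivot 22 → sign +
step 1: pivot 349/22 → sign +
step 2: pivot 3/349 → sign +
step 3: row/col 3 already zero → sign 0
step 4: row/col 4 already zero → sign 0
signature = (3, 0, 2)

Answer: (3, 0, 2)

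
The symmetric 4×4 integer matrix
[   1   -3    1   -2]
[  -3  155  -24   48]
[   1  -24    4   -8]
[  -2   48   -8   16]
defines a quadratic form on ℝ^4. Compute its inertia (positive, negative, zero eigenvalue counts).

step 0: pivot 1 → sign +
step 1: pivot 146 → sign +
step 2: pivot -3/146 → sign −
step 3: row/col 3 already zero → sign 0
signature = (2, 1, 1)

Answer: (2, 1, 1)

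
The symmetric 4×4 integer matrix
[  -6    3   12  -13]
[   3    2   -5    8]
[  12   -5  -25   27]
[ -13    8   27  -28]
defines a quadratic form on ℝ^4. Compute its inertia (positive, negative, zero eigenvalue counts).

step 0: pivot -6 → sign −
step 1: pivot 7/2 → sign +
step 2: pivot -9/7 → sign −
step 3: pivot -2/9 → sign −
signature = (1, 3, 0)

Answer: (1, 3, 0)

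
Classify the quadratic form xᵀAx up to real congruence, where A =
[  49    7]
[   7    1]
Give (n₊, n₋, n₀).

step 0: pivot 49 → sign +
step 1: row/col 1 already zero → sign 0
signature = (1, 0, 1)

Answer: (1, 0, 1)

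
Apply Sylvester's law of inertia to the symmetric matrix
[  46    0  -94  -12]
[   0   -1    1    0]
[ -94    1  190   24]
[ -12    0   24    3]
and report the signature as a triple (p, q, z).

Answer: (2, 2, 0)

Derivation:
step 0: pivot 46 → sign +
step 1: pivot -1 → sign −
step 2: pivot -25/23 → sign −
step 3: pivot 3/25 → sign +
signature = (2, 2, 0)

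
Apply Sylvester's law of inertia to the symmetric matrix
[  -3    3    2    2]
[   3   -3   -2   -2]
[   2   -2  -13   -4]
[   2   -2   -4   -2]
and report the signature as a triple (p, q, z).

Answer: (0, 3, 1)

Derivation:
step 0: pivot -3 → sign −
step 1: pivot -35/3 → sign −
step 2: pivot -2/35 → sign −
step 3: row/col 3 already zero → sign 0
signature = (0, 3, 1)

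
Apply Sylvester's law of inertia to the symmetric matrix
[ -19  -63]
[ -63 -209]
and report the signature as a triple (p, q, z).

Answer: (0, 2, 0)

Derivation:
step 0: pivot -19 → sign −
step 1: pivot -2/19 → sign −
signature = (0, 2, 0)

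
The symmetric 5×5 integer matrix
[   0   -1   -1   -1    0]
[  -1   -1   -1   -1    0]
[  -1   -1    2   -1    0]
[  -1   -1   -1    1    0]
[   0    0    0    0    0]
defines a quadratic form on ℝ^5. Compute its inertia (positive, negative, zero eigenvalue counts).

Answer: (3, 1, 1)

Derivation:
step 0: pivot -1 → sign −
step 1: pivot 1 → sign +
step 2: pivot 3 → sign +
step 3: pivot 2 → sign +
step 4: row/col 4 already zero → sign 0
signature = (3, 1, 1)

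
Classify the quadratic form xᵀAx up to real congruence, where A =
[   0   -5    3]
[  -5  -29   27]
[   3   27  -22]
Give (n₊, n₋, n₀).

step 0: pivot -29 → sign −
step 1: pivot 25/29 → sign +
step 2: pivot -1/25 → sign −
signature = (1, 2, 0)

Answer: (1, 2, 0)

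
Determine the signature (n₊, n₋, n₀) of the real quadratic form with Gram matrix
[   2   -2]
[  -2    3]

Answer: (2, 0, 0)

Derivation:
step 0: pivot 2 → sign +
step 1: pivot 1 → sign +
signature = (2, 0, 0)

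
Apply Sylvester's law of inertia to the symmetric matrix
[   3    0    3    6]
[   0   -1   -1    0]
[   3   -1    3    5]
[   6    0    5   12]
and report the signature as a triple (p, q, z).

step 0: pivot 3 → sign +
step 1: pivot -1 → sign −
step 2: pivot 1 → sign +
step 3: pivot -1 → sign −
signature = (2, 2, 0)

Answer: (2, 2, 0)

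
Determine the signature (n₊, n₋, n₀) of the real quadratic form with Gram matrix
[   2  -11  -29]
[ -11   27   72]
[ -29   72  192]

Answer: (2, 1, 0)

Derivation:
step 0: pivot 2 → sign +
step 1: pivot -67/2 → sign −
step 2: pivot 3/67 → sign +
signature = (2, 1, 0)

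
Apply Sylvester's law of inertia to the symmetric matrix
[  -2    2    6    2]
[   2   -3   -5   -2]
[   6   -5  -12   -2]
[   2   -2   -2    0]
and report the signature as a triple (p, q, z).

Answer: (1, 3, 0)

Derivation:
step 0: pivot -2 → sign −
step 1: pivot -1 → sign −
step 2: pivot 7 → sign +
step 3: pivot -2/7 → sign −
signature = (1, 3, 0)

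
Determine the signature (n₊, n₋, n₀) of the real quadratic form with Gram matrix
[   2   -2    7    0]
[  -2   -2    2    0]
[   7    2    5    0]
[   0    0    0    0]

step 0: pivot 2 → sign +
step 1: pivot -4 → sign −
step 2: pivot 3/4 → sign +
step 3: row/col 3 already zero → sign 0
signature = (2, 1, 1)

Answer: (2, 1, 1)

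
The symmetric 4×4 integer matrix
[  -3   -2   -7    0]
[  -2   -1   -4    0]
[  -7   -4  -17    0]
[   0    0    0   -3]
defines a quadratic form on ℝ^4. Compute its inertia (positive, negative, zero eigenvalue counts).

Answer: (1, 3, 0)

Derivation:
step 0: pivot -3 → sign −
step 1: pivot 1/3 → sign +
step 2: pivot -2 → sign −
step 3: pivot -3 → sign −
signature = (1, 3, 0)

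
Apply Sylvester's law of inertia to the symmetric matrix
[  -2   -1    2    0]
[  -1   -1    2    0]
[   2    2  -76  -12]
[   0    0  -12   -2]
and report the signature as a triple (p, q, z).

step 0: pivot -2 → sign −
step 1: pivot -1/2 → sign −
step 2: pivot -72 → sign −
step 3: row/col 3 already zero → sign 0
signature = (0, 3, 1)

Answer: (0, 3, 1)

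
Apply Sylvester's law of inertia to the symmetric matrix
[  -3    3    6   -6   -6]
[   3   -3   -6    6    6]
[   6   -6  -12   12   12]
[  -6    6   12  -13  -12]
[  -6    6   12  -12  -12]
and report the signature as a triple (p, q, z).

Answer: (0, 2, 3)

Derivation:
step 0: pivot -3 → sign −
step 1: pivot -1 → sign −
step 2: row/col 2 already zero → sign 0
step 3: row/col 3 already zero → sign 0
step 4: row/col 4 already zero → sign 0
signature = (0, 2, 3)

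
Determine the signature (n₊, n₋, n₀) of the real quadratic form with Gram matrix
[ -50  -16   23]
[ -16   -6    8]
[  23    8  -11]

step 0: pivot -50 → sign −
step 1: pivot -22/25 → sign −
step 2: pivot 1/22 → sign +
signature = (1, 2, 0)

Answer: (1, 2, 0)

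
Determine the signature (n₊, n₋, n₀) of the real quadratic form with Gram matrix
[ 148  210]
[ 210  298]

Answer: (2, 0, 0)

Derivation:
step 0: pivot 148 → sign +
step 1: pivot 1/37 → sign +
signature = (2, 0, 0)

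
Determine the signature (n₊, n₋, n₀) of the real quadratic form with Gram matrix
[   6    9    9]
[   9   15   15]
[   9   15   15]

step 0: pivot 6 → sign +
step 1: pivot 3/2 → sign +
step 2: row/col 2 already zero → sign 0
signature = (2, 0, 1)

Answer: (2, 0, 1)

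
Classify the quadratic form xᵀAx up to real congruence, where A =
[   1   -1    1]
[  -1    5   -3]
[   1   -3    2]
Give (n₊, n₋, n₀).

Answer: (2, 0, 1)

Derivation:
step 0: pivot 1 → sign +
step 1: pivot 4 → sign +
step 2: row/col 2 already zero → sign 0
signature = (2, 0, 1)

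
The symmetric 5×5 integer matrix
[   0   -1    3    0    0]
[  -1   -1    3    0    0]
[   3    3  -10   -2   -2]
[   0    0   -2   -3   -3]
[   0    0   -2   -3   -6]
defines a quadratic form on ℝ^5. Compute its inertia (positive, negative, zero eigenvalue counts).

Answer: (2, 3, 0)

Derivation:
step 0: pivot -1 → sign −
step 1: pivot 1 → sign +
step 2: pivot -1 → sign −
step 3: pivot 1 → sign +
step 4: pivot -3 → sign −
signature = (2, 3, 0)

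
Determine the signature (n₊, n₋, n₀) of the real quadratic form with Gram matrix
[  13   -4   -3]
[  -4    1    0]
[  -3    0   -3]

step 0: pivot 13 → sign +
step 1: pivot -3/13 → sign −
step 2: row/col 2 already zero → sign 0
signature = (1, 1, 1)

Answer: (1, 1, 1)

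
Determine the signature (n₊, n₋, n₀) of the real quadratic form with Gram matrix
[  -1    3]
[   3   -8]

Answer: (1, 1, 0)

Derivation:
step 0: pivot -1 → sign −
step 1: pivot 1 → sign +
signature = (1, 1, 0)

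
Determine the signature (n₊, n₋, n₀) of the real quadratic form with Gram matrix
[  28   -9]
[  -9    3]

step 0: pivot 28 → sign +
step 1: pivot 3/28 → sign +
signature = (2, 0, 0)

Answer: (2, 0, 0)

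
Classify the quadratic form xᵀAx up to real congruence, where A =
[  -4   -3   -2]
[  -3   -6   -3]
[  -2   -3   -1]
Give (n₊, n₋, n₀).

step 0: pivot -4 → sign −
step 1: pivot -15/4 → sign −
step 2: pivot 3/5 → sign +
signature = (1, 2, 0)

Answer: (1, 2, 0)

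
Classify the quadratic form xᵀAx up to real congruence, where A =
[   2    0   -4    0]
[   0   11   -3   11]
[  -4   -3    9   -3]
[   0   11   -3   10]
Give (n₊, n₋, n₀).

Answer: (3, 1, 0)

Derivation:
step 0: pivot 2 → sign +
step 1: pivot 11 → sign +
step 2: pivot 2/11 → sign +
step 3: pivot -1 → sign −
signature = (3, 1, 0)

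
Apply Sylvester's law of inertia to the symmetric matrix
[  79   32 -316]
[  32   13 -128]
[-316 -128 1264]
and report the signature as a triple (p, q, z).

Answer: (2, 0, 1)

Derivation:
step 0: pivot 79 → sign +
step 1: pivot 3/79 → sign +
step 2: row/col 2 already zero → sign 0
signature = (2, 0, 1)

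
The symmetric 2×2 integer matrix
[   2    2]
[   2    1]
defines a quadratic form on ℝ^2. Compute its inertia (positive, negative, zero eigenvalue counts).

step 0: pivot 2 → sign +
step 1: pivot -1 → sign −
signature = (1, 1, 0)

Answer: (1, 1, 0)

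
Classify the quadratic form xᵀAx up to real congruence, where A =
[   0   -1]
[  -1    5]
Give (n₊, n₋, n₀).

step 0: pivot 5 → sign +
step 1: pivot -1/5 → sign −
signature = (1, 1, 0)

Answer: (1, 1, 0)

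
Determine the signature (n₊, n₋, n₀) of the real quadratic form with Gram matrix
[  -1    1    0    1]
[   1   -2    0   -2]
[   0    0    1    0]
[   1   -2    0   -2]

Answer: (1, 2, 1)

Derivation:
step 0: pivot -1 → sign −
step 1: pivot -1 → sign −
step 2: pivot 1 → sign +
step 3: row/col 3 already zero → sign 0
signature = (1, 2, 1)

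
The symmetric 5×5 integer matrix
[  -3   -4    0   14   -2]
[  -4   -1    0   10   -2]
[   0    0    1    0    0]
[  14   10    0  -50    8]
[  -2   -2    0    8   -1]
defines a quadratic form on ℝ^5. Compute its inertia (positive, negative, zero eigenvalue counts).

Answer: (3, 2, 0)

Derivation:
step 0: pivot -3 → sign −
step 1: pivot 13/3 → sign +
step 2: pivot 1 → sign +
step 3: pivot -2 → sign −
step 4: pivot 3/13 → sign +
signature = (3, 2, 0)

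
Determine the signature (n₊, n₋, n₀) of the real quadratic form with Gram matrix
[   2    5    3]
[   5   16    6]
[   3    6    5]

step 0: pivot 2 → sign +
step 1: pivot 7/2 → sign +
step 2: pivot -1/7 → sign −
signature = (2, 1, 0)

Answer: (2, 1, 0)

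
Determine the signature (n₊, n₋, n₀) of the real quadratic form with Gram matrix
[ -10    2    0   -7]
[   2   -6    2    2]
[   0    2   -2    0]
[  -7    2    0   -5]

Answer: (0, 3, 1)

Derivation:
step 0: pivot -10 → sign −
step 1: pivot -28/5 → sign −
step 2: pivot -9/7 → sign −
step 3: row/col 3 already zero → sign 0
signature = (0, 3, 1)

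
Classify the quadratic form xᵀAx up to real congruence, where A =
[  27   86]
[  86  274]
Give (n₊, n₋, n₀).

step 0: pivot 27 → sign +
step 1: pivot 2/27 → sign +
signature = (2, 0, 0)

Answer: (2, 0, 0)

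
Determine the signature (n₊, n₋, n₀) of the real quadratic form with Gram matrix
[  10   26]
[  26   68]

step 0: pivot 10 → sign +
step 1: pivot 2/5 → sign +
signature = (2, 0, 0)

Answer: (2, 0, 0)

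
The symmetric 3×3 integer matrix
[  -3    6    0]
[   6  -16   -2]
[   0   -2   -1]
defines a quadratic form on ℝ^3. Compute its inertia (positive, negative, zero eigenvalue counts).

step 0: pivot -3 → sign −
step 1: pivot -4 → sign −
step 2: row/col 2 already zero → sign 0
signature = (0, 2, 1)

Answer: (0, 2, 1)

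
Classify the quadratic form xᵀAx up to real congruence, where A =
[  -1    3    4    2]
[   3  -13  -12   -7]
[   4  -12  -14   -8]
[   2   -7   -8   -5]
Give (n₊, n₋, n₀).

step 0: pivot -1 → sign −
step 1: pivot -4 → sign −
step 2: pivot 2 → sign +
step 3: pivot -3/4 → sign −
signature = (1, 3, 0)

Answer: (1, 3, 0)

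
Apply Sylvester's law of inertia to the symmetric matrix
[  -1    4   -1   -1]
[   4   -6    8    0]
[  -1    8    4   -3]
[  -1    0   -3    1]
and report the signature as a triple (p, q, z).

Answer: (3, 1, 0)

Derivation:
step 0: pivot -1 → sign −
step 1: pivot 10 → sign +
step 2: pivot 17/5 → sign +
step 3: pivot 6/17 → sign +
signature = (3, 1, 0)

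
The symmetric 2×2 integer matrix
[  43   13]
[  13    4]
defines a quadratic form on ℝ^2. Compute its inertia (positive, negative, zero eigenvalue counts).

step 0: pivot 43 → sign +
step 1: pivot 3/43 → sign +
signature = (2, 0, 0)

Answer: (2, 0, 0)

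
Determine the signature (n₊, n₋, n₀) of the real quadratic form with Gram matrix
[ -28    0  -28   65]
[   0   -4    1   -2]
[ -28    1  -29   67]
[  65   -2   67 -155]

step 0: pivot -28 → sign −
step 1: pivot -4 → sign −
step 2: pivot -3/4 → sign −
step 3: pivot -3/28 → sign −
signature = (0, 4, 0)

Answer: (0, 4, 0)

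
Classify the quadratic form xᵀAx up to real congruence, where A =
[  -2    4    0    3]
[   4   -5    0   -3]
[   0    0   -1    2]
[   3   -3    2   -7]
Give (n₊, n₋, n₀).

step 0: pivot -2 → sign −
step 1: pivot 3 → sign +
step 2: pivot -1 → sign −
step 3: pivot -3/2 → sign −
signature = (1, 3, 0)

Answer: (1, 3, 0)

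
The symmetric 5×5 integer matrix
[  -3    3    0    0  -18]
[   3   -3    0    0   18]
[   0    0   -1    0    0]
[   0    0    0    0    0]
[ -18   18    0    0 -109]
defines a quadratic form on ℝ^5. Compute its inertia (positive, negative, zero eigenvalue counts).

Answer: (0, 3, 2)

Derivation:
step 0: pivot -3 → sign −
step 1: pivot -1 → sign −
step 2: pivot -1 → sign −
step 3: row/col 3 already zero → sign 0
step 4: row/col 4 already zero → sign 0
signature = (0, 3, 2)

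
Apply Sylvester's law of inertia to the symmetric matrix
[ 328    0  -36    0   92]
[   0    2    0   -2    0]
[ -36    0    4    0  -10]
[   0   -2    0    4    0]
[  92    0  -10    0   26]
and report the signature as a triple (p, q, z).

step 0: pivot 328 → sign +
step 1: pivot 2 → sign +
step 2: pivot 2/41 → sign +
step 3: pivot 2 → sign +
step 4: row/col 4 already zero → sign 0
signature = (4, 0, 1)

Answer: (4, 0, 1)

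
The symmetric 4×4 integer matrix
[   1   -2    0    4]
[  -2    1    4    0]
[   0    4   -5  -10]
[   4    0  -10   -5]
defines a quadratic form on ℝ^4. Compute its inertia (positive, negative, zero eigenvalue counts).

step 0: pivot 1 → sign +
step 1: pivot -3 → sign −
step 2: pivot 1/3 → sign +
step 3: pivot -1 → sign −
signature = (2, 2, 0)

Answer: (2, 2, 0)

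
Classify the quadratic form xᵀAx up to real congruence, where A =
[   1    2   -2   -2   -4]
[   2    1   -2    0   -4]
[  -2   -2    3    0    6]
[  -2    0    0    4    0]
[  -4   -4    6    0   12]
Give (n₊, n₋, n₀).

Answer: (2, 1, 2)

Derivation:
step 0: pivot 1 → sign +
step 1: pivot -3 → sign −
step 2: pivot 1/3 → sign +
step 3: row/col 3 already zero → sign 0
step 4: row/col 4 already zero → sign 0
signature = (2, 1, 2)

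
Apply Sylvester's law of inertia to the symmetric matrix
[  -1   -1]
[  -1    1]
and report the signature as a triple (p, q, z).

step 0: pivot -1 → sign −
step 1: pivot 2 → sign +
signature = (1, 1, 0)

Answer: (1, 1, 0)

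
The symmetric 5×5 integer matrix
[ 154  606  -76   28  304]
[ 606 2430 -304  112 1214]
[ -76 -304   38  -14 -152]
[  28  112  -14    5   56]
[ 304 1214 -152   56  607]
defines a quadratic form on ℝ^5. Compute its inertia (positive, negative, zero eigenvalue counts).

step 0: pivot 154 → sign +
step 1: pivot 3492/77 → sign +
step 2: pivot -38/873 → sign −
step 3: pivot -3/19 → sign −
step 4: row/col 4 already zero → sign 0
signature = (2, 2, 1)

Answer: (2, 2, 1)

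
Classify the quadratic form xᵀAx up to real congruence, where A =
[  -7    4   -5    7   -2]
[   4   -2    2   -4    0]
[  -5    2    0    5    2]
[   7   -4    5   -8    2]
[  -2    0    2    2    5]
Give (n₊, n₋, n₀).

Answer: (3, 2, 0)

Derivation:
step 0: pivot -7 → sign −
step 1: pivot 2/7 → sign +
step 2: pivot 1 → sign +
step 3: pivot -1 → sign −
step 4: pivot 1 → sign +
signature = (3, 2, 0)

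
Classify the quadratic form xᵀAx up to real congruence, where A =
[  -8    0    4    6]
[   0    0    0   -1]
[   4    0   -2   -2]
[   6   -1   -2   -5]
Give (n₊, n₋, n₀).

step 0: pivot -8 → sign −
step 1: pivot -1/2 → sign −
step 2: pivot 2 → sign +
step 3: row/col 3 already zero → sign 0
signature = (1, 2, 1)

Answer: (1, 2, 1)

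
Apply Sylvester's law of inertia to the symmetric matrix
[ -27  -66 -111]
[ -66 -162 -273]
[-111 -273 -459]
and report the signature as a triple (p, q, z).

Answer: (1, 2, 0)

Derivation:
step 0: pivot -27 → sign −
step 1: pivot -2/3 → sign −
step 2: pivot 3/2 → sign +
signature = (1, 2, 0)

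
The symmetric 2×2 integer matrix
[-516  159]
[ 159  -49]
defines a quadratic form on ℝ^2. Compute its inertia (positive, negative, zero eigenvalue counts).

step 0: pivot -516 → sign −
step 1: pivot -1/172 → sign −
signature = (0, 2, 0)

Answer: (0, 2, 0)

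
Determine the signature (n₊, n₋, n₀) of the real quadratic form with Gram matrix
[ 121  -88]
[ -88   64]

Answer: (1, 0, 1)

Derivation:
step 0: pivot 121 → sign +
step 1: row/col 1 already zero → sign 0
signature = (1, 0, 1)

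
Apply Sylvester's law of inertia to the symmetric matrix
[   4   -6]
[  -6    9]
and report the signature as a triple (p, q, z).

step 0: pivot 4 → sign +
step 1: row/col 1 already zero → sign 0
signature = (1, 0, 1)

Answer: (1, 0, 1)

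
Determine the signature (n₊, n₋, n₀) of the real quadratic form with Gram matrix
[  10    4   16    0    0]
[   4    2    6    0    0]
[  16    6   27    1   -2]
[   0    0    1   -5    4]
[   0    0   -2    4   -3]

Answer: (3, 2, 0)

Derivation:
step 0: pivot 10 → sign +
step 1: pivot 2/5 → sign +
step 2: pivot 1 → sign +
step 3: pivot -6 → sign −
step 4: pivot -1 → sign −
signature = (3, 2, 0)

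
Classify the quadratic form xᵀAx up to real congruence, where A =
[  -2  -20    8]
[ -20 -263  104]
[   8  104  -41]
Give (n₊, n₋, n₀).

Answer: (1, 2, 0)

Derivation:
step 0: pivot -2 → sign −
step 1: pivot -63 → sign −
step 2: pivot 1/7 → sign +
signature = (1, 2, 0)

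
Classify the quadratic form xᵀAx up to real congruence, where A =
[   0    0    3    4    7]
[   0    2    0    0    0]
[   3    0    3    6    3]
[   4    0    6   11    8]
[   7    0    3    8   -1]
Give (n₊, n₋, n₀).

Answer: (3, 1, 1)

Derivation:
step 0: pivot 2 → sign +
step 1: pivot 3 → sign +
step 2: pivot -3 → sign −
step 3: pivot 1/3 → sign +
step 4: row/col 4 already zero → sign 0
signature = (3, 1, 1)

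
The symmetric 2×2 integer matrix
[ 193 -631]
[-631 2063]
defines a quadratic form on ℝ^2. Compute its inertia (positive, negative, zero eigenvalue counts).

Answer: (1, 1, 0)

Derivation:
step 0: pivot 193 → sign +
step 1: pivot -2/193 → sign −
signature = (1, 1, 0)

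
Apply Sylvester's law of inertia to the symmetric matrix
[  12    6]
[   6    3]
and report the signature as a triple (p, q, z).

Answer: (1, 0, 1)

Derivation:
step 0: pivot 12 → sign +
step 1: row/col 1 already zero → sign 0
signature = (1, 0, 1)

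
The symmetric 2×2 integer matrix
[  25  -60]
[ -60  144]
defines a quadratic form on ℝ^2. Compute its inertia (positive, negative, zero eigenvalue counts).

Answer: (1, 0, 1)

Derivation:
step 0: pivot 25 → sign +
step 1: row/col 1 already zero → sign 0
signature = (1, 0, 1)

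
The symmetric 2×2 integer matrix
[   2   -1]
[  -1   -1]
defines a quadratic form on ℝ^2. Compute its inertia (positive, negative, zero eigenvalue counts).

Answer: (1, 1, 0)

Derivation:
step 0: pivot 2 → sign +
step 1: pivot -3/2 → sign −
signature = (1, 1, 0)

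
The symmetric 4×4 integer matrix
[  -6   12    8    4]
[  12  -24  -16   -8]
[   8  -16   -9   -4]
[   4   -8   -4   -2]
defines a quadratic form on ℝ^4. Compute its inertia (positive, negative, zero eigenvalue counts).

Answer: (1, 2, 1)

Derivation:
step 0: pivot -6 → sign −
step 1: pivot 5/3 → sign +
step 2: pivot -2/5 → sign −
step 3: row/col 3 already zero → sign 0
signature = (1, 2, 1)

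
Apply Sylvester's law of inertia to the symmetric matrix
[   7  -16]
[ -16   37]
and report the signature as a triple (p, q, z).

step 0: pivot 7 → sign +
step 1: pivot 3/7 → sign +
signature = (2, 0, 0)

Answer: (2, 0, 0)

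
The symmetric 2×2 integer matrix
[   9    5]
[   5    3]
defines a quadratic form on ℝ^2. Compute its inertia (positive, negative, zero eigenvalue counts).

Answer: (2, 0, 0)

Derivation:
step 0: pivot 9 → sign +
step 1: pivot 2/9 → sign +
signature = (2, 0, 0)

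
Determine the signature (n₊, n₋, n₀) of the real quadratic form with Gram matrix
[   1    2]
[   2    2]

step 0: pivot 1 → sign +
step 1: pivot -2 → sign −
signature = (1, 1, 0)

Answer: (1, 1, 0)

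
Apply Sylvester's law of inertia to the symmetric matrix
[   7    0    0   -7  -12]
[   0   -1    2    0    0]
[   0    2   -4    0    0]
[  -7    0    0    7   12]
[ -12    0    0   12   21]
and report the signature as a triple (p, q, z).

step 0: pivot 7 → sign +
step 1: pivot -1 → sign −
step 2: pivot 3/7 → sign +
step 3: row/col 3 already zero → sign 0
step 4: row/col 4 already zero → sign 0
signature = (2, 1, 2)

Answer: (2, 1, 2)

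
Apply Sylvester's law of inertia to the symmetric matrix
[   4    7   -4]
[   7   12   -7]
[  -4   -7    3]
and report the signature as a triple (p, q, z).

step 0: pivot 4 → sign +
step 1: pivot -1/4 → sign −
step 2: pivot -1 → sign −
signature = (1, 2, 0)

Answer: (1, 2, 0)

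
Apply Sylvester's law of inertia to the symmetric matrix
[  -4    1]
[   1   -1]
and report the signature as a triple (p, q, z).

step 0: pivot -4 → sign −
step 1: pivot -3/4 → sign −
signature = (0, 2, 0)

Answer: (0, 2, 0)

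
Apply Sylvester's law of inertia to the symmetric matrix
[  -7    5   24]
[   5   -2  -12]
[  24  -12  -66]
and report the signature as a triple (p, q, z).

Answer: (1, 2, 0)

Derivation:
step 0: pivot -7 → sign −
step 1: pivot 11/7 → sign +
step 2: pivot -6/11 → sign −
signature = (1, 2, 0)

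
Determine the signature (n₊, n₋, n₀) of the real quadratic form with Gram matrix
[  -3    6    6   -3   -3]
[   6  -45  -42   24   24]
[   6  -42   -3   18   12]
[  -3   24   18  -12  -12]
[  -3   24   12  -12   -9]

Answer: (3, 2, 0)

Derivation:
step 0: pivot -3 → sign −
step 1: pivot -33 → sign −
step 2: pivot 399/11 → sign +
step 3: pivot 39/133 → sign +
step 4: pivot 3/13 → sign +
signature = (3, 2, 0)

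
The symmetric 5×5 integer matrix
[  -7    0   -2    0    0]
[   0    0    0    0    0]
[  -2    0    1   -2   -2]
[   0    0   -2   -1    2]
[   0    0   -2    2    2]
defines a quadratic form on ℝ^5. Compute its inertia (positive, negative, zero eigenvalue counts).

Answer: (1, 3, 1)

Derivation:
step 0: pivot -7 → sign −
step 1: pivot 11/7 → sign +
step 2: pivot -39/11 → sign −
step 3: pivot -6/13 → sign −
step 4: row/col 4 already zero → sign 0
signature = (1, 3, 1)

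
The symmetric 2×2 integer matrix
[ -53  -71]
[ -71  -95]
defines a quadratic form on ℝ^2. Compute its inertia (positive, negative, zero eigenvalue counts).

step 0: pivot -53 → sign −
step 1: pivot 6/53 → sign +
signature = (1, 1, 0)

Answer: (1, 1, 0)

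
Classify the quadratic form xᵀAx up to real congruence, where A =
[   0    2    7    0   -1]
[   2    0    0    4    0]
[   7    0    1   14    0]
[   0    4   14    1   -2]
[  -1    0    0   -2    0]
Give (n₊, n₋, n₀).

step 0: pivot 4 → sign +
step 1: pivot -1 → sign −
step 2: pivot 1 → sign +
step 3: pivot 1 → sign +
step 4: row/col 4 already zero → sign 0
signature = (3, 1, 1)

Answer: (3, 1, 1)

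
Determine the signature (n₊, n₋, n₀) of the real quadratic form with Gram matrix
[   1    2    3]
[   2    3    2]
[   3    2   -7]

step 0: pivot 1 → sign +
step 1: pivot -1 → sign −
step 2: row/col 2 already zero → sign 0
signature = (1, 1, 1)

Answer: (1, 1, 1)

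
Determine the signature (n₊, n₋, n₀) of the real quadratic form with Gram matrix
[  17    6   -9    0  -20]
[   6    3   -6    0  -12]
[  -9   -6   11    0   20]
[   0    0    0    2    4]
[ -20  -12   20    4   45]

Answer: (4, 1, 0)

Derivation:
step 0: pivot 17 → sign +
step 1: pivot 15/17 → sign +
step 2: pivot -14/5 → sign −
step 3: pivot 2 → sign +
step 4: pivot 3/7 → sign +
signature = (4, 1, 0)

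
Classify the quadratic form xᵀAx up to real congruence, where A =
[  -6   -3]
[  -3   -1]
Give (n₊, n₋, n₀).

Answer: (1, 1, 0)

Derivation:
step 0: pivot -6 → sign −
step 1: pivot 1/2 → sign +
signature = (1, 1, 0)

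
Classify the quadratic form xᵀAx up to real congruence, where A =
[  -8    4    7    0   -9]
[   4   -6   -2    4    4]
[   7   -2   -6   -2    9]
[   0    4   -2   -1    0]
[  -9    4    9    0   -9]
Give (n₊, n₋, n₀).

step 0: pivot -8 → sign −
step 1: pivot -4 → sign −
step 2: pivot 11/16 → sign +
step 3: pivot 29/11 → sign +
step 4: pivot -3/29 → sign −
signature = (2, 3, 0)

Answer: (2, 3, 0)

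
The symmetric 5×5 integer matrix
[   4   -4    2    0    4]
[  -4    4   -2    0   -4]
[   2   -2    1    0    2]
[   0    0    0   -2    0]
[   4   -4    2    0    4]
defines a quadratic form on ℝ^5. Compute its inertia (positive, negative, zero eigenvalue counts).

Answer: (1, 1, 3)

Derivation:
step 0: pivot 4 → sign +
step 1: pivot -2 → sign −
step 2: row/col 2 already zero → sign 0
step 3: row/col 3 already zero → sign 0
step 4: row/col 4 already zero → sign 0
signature = (1, 1, 3)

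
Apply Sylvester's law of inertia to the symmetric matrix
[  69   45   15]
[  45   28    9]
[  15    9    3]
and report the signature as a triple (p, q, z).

step 0: pivot 69 → sign +
step 1: pivot -31/23 → sign −
step 2: pivot 6/31 → sign +
signature = (2, 1, 0)

Answer: (2, 1, 0)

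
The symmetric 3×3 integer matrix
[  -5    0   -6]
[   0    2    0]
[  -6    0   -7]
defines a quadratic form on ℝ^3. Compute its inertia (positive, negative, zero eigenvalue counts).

step 0: pivot -5 → sign −
step 1: pivot 2 → sign +
step 2: pivot 1/5 → sign +
signature = (2, 1, 0)

Answer: (2, 1, 0)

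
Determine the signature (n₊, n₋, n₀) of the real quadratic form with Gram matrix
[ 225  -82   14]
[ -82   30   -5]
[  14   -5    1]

step 0: pivot 225 → sign +
step 1: pivot 26/225 → sign +
step 2: pivot 1/26 → sign +
signature = (3, 0, 0)

Answer: (3, 0, 0)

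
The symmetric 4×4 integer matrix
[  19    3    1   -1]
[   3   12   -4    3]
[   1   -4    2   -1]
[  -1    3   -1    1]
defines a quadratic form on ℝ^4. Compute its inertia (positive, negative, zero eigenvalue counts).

Answer: (3, 0, 1)

Derivation:
step 0: pivot 19 → sign +
step 1: pivot 219/19 → sign +
step 2: pivot 98/219 → sign +
step 3: row/col 3 already zero → sign 0
signature = (3, 0, 1)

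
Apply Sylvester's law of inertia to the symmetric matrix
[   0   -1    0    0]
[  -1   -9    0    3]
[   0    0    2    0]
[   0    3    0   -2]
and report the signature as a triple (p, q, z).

Answer: (2, 2, 0)

Derivation:
step 0: pivot -9 → sign −
step 1: pivot 1/9 → sign +
step 2: pivot 2 → sign +
step 3: pivot -2 → sign −
signature = (2, 2, 0)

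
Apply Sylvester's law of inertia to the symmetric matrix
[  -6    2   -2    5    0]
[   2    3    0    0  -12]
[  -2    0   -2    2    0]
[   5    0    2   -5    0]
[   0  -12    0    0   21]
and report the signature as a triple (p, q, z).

step 0: pivot -6 → sign −
step 1: pivot 11/3 → sign +
step 2: pivot -16/11 → sign −
step 3: pivot -21/16 → sign −
step 4: pivot 3/7 → sign +
signature = (2, 3, 0)

Answer: (2, 3, 0)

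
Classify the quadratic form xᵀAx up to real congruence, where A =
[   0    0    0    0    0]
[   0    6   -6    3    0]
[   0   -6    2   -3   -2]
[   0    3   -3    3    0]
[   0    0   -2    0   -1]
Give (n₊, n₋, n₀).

Answer: (2, 1, 2)

Derivation:
step 0: pivot 6 → sign +
step 1: pivot -4 → sign −
step 2: pivot 3/2 → sign +
step 3: row/col 3 already zero → sign 0
step 4: row/col 4 already zero → sign 0
signature = (2, 1, 2)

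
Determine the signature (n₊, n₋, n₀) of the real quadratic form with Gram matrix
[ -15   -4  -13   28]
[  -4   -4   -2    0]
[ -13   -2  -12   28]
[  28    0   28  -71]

Answer: (1, 2, 1)

Derivation:
step 0: pivot -15 → sign −
step 1: pivot -44/15 → sign −
step 2: pivot 3/11 → sign +
step 3: row/col 3 already zero → sign 0
signature = (1, 2, 1)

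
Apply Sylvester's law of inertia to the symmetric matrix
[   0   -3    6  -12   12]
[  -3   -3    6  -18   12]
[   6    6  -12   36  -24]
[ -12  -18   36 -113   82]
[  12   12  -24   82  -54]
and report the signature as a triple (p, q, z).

Answer: (1, 3, 1)

Derivation:
step 0: pivot -3 → sign −
step 1: pivot 3 → sign +
step 2: pivot -17 → sign −
step 3: pivot -2/17 → sign −
step 4: row/col 4 already zero → sign 0
signature = (1, 3, 1)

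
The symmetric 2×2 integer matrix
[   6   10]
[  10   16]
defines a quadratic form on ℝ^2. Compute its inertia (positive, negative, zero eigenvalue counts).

step 0: pivot 6 → sign +
step 1: pivot -2/3 → sign −
signature = (1, 1, 0)

Answer: (1, 1, 0)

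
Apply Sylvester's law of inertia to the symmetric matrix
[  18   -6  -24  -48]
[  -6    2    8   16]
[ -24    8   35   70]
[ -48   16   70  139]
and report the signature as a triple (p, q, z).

Answer: (2, 1, 1)

Derivation:
step 0: pivot 18 → sign +
step 1: pivot 3 → sign +
step 2: pivot -1 → sign −
step 3: row/col 3 already zero → sign 0
signature = (2, 1, 1)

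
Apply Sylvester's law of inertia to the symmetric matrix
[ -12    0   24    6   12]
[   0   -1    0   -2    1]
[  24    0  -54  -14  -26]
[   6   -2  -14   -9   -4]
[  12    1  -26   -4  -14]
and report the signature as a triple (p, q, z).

Answer: (0, 4, 1)

Derivation:
step 0: pivot -12 → sign −
step 1: pivot -1 → sign −
step 2: pivot -6 → sign −
step 3: pivot -4/3 → sign −
step 4: row/col 4 already zero → sign 0
signature = (0, 4, 1)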